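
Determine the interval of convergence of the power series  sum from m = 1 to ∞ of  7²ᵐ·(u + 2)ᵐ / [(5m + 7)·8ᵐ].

[-106/49, -90/49)

The ratio of consecutive coefficients is [(5m + 7)/(5(m+1) + 7)] · 49/8 → 49/8.
Hence the series converges for |u + 2| < 1/(49/8) = 8/49, so the radius of convergence is 8/49.
Check u = -90/49: comparison with the harmonic series Σ 1/m shows the series diverges.
At u = -106/49: the terms alternate in sign and decrease monotonically to 0 in absolute value (size ~ c/m), so the alternating series test gives convergence.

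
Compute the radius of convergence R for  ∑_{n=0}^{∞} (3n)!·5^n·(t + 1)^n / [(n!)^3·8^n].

The ratio of consecutive coefficients is (3n+1)·(3n+2)·(3n+3)/(n+1)³ · 5/8 → 135/8.
Hence the series converges for |t + 1| < 1/(135/8) = 8/135, so the radius of convergence is 8/135.

R = 8/135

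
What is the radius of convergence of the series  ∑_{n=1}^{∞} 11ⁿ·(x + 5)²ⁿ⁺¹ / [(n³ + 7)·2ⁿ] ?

Apply the ratio test: |a_{n+1}| / |a_n| = [(n³ + 7)/((n+1)³ + 7)] · 11/2, which tends to 11/2 as n → ∞.
Since the exponent of (x + 5) increases by 2 each term, convergence requires |x + 5|² < 2/11, hence R = √22/11.

R = √22/11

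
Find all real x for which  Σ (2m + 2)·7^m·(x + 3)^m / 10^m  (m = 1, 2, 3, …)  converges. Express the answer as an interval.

The ratio of consecutive coefficients is [(2(m+1) + 2)/(2m + 2)] · 7/10 → 7/10.
Convergence for |x + 3| · 7/10 < 1, i.e. |x + 3| < 10/7. So R = 10/7.
When x = -11/7, the m-th term does not approach 0; divergence by the term test.
Check x = -31/7: the m-th term does not approach 0; divergence by the term test.

(-31/7, -11/7)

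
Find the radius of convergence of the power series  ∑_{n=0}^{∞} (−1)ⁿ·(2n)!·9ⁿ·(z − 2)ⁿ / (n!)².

Apply the ratio test: |a_{n+1}| / |a_n| = (2n+1)·(2n+2)/(n+1)² · 9, which tends to 36 as n → ∞.
Convergence for |z − 2| · 36 < 1, i.e. |z − 2| < 1/36. So R = 1/36.

R = 1/36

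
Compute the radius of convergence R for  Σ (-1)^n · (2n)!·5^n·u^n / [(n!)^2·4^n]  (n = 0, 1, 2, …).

The ratio of consecutive coefficients is (2n+1)·(2n+2)/(n+1)² · 5/4 → 5.
Hence the series converges for |u| < 1/(5) = 1/5, so the radius of convergence is 1/5.

R = 1/5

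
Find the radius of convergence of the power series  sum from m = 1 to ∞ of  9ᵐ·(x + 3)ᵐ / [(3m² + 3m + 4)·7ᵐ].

R = 7/9

The ratio of consecutive coefficients is [(3m² + 3m + 4)/(3(m+1)² + 3(m+1) + 4)] · 9/7 → 9/7.
Thus R = 1/(9/7) = 7/9.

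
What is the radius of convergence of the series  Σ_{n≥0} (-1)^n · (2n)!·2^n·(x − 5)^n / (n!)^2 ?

Ratio test: |a_{n+1}/a_n| = (2n+1)·(2n+2)/(n+1)² · 2 → 8 as n → ∞.
The series converges when 8 · |x − 5| < 1, giving R = 1/8.

R = 1/8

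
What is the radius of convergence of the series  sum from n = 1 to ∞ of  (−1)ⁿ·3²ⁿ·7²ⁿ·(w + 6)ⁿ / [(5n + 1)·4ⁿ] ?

Apply the ratio test: |a_{n+1}| / |a_n| = [(5n + 1)/(5(n+1) + 1)] · 9·49/4, which tends to 441/4 as n → ∞.
The series converges when 441/4 · |w + 6| < 1, giving R = 4/441.

R = 4/441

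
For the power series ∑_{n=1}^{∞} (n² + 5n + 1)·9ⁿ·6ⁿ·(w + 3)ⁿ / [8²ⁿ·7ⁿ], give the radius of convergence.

By the ratio test, |a_{n+1}/a_n| = [((n+1)² + 5(n+1) + 1)/(n² + 5n + 1)] · 9·6/(64·7) → 27/224.
Hence the series converges for |w + 3| < 1/(27/224) = 224/27, so the radius of convergence is 224/27.

R = 224/27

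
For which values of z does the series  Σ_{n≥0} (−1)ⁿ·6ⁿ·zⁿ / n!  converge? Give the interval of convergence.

(−∞, ∞)

Ratio test: |a_{n+1}/a_n| = 6 · 1/(n+1) → 0 as n → ∞.
Since the limit is 0 < 1 for every z, the series converges on all of ℝ and R = ∞.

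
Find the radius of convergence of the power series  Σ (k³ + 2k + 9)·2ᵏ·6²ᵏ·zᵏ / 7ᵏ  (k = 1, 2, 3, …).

R = 7/72

The ratio of consecutive coefficients is [((k+1)³ + 2(k+1) + 9)/(k³ + 2k + 9)] · 2·36/7 → 72/7.
The series converges when 72/7 · |z| < 1, giving R = 7/72.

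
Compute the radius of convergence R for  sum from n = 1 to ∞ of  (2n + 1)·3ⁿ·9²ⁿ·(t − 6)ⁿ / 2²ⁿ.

By the ratio test, |a_{n+1}/a_n| = [(2(n+1) + 1)/(2n + 1)] · 3·81/4 → 243/4.
Thus R = 1/(243/4) = 4/243.

R = 4/243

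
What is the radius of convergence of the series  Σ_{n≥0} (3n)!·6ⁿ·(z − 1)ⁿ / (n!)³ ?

R = 1/162

By the ratio test, |a_{n+1}/a_n| = (3n+1)·(3n+2)·(3n+3)/(n+1)³ · 6 → 162.
Convergence for |z − 1| · 162 < 1, i.e. |z − 1| < 1/162. So R = 1/162.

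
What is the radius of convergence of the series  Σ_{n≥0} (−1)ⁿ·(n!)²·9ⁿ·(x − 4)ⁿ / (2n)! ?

Ratio test: |a_{n+1}/a_n| = (n+1)²/[(2n+1)·(2n+2)] · 9 → 9/4 as n → ∞.
Thus R = 1/(9/4) = 4/9.

R = 4/9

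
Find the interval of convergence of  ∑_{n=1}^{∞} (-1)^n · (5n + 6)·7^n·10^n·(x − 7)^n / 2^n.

Ratio test: |a_{n+1}/a_n| = [(5(n+1) + 6)/(5n + 6)] · 7·10/2 → 35 as n → ∞.
Convergence for |x − 7| · 35 < 1, i.e. |x − 7| < 1/35. So R = 1/35.
Check x = 246/35: the n-th term does not approach 0; divergence by the term test.
Check x = 244/35: the terms have absolute value of order n, which does not tend to 0, so the series diverges by the divergence test.

(244/35, 246/35)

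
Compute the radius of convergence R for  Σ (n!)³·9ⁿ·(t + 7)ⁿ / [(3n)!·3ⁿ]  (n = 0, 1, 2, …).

The ratio of consecutive coefficients is (n+1)³/[(3n+1)·(3n+2)·(3n+3)] · 9/3 → 1/9.
The series converges when 1/9 · |t + 7| < 1, giving R = 9.

R = 9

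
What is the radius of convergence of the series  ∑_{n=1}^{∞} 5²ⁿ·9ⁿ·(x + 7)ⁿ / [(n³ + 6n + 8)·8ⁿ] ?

R = 8/225

The ratio of consecutive coefficients is [(n³ + 6n + 8)/((n+1)³ + 6(n+1) + 8)] · 25·9/8 → 225/8.
Hence the series converges for |x + 7| < 1/(225/8) = 8/225, so the radius of convergence is 8/225.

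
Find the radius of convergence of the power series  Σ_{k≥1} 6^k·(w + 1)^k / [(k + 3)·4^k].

Ratio test: |a_{k+1}/a_k| = [(k + 3)/((k+1) + 3)] · 6/4 → 3/2 as k → ∞.
Convergence for |w + 1| · 3/2 < 1, i.e. |w + 1| < 2/3. So R = 2/3.

R = 2/3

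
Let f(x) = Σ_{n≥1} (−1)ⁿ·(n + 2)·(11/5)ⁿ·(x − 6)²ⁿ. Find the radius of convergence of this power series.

R = √55/11

Apply the ratio test: |a_{n+1}| / |a_n| = [((n+1) + 2)/(n + 2)] · 11/5, which tends to 11/5 as n → ∞.
Successive powers of (x − 6) differ by 2, so the series converges when |x − 6|² · 11/5 < 1, i.e. |x − 6| < √(5/11). So R = √55/11.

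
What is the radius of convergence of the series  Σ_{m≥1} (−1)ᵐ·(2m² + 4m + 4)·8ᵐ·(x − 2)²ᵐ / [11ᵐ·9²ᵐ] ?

Ratio test: |a_{m+1}/a_m| = [(2(m+1)² + 4(m+1) + 4)/(2m² + 4m + 4)] · 8/(11·81) → 8/891 as m → ∞.
Since the exponent of (x − 2) increases by 2 each term, convergence requires |x − 2|² < 891/8, hence R = 9√22/4.

R = 9√22/4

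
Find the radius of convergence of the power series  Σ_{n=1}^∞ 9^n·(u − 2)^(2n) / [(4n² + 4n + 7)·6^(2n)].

R = 2

Apply the ratio test: |a_{n+1}| / |a_n| = [(4n² + 4n + 7)/(4(n+1)² + 4(n+1) + 7)] · 9/36, which tends to 1/4 as n → ∞.
Since the exponent of (u − 2) increases by 2 each term, convergence requires |u − 2|² < 4, hence R = 2.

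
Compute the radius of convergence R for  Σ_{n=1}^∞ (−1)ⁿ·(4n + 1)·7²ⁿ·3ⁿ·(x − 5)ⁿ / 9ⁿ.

R = 3/49

The ratio of consecutive coefficients is [(4(n+1) + 1)/(4n + 1)] · 49·3/9 → 49/3.
The series converges when 49/3 · |x − 5| < 1, giving R = 3/49.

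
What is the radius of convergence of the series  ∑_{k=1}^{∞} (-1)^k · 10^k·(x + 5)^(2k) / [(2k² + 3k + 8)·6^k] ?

Apply the ratio test: |a_{k+1}| / |a_k| = [(2k² + 3k + 8)/(2(k+1)² + 3(k+1) + 8)] · 10/6, which tends to 5/3 as k → ∞.
Writing y = (x + 5)², the series in y has radius 3/5, so |x + 5| < √(3/5) and R = √15/5.

R = √15/5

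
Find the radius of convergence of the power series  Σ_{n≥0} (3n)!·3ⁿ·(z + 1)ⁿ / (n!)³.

R = 1/81

By the ratio test, |a_{n+1}/a_n| = (3n+1)·(3n+2)·(3n+3)/(n+1)³ · 3 → 81.
Thus R = 1/(81) = 1/81.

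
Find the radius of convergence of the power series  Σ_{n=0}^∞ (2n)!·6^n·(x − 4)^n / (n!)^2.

The ratio of consecutive coefficients is (2n+1)·(2n+2)/(n+1)² · 6 → 24.
Convergence for |x − 4| · 24 < 1, i.e. |x − 4| < 1/24. So R = 1/24.

R = 1/24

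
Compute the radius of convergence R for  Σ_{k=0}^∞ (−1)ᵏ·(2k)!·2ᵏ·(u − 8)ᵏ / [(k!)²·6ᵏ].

R = 3/4

By the ratio test, |a_{k+1}/a_k| = (2k+1)·(2k+2)/(k+1)² · 2/6 → 4/3.
Thus R = 1/(4/3) = 3/4.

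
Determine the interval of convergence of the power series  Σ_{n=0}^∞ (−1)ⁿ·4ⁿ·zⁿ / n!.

(−∞, ∞)

Ratio test: |a_{n+1}/a_n| = 4 · 1/(n+1) → 0 as n → ∞.
Since the limit is 0 < 1 for every z, the series converges on all of ℝ and R = ∞.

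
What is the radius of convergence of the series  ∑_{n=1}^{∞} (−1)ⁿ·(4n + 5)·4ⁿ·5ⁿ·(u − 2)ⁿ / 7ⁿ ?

Ratio test: |a_{n+1}/a_n| = [(4(n+1) + 5)/(4n + 5)] · 4·5/7 → 20/7 as n → ∞.
Thus R = 1/(20/7) = 7/20.

R = 7/20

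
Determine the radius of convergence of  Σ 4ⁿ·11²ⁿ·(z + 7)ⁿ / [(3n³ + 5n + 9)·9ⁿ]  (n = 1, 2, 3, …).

R = 9/484

By the ratio test, |a_{n+1}/a_n| = [(3n³ + 5n + 9)/(3(n+1)³ + 5(n+1) + 9)] · 4·121/9 → 484/9.
Thus R = 1/(484/9) = 9/484.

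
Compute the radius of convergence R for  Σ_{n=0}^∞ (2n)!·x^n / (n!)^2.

R = 1/4

By the ratio test, |a_{n+1}/a_n| = (2n+1)·(2n+2)/(n+1)² → 4.
Hence the series converges for |x| < 1/(4) = 1/4, so the radius of convergence is 1/4.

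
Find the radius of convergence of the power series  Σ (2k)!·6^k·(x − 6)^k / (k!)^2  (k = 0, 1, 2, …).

R = 1/24

Ratio test: |a_{k+1}/a_k| = (2k+1)·(2k+2)/(k+1)² · 6 → 24 as k → ∞.
Convergence for |x − 6| · 24 < 1, i.e. |x − 6| < 1/24. So R = 1/24.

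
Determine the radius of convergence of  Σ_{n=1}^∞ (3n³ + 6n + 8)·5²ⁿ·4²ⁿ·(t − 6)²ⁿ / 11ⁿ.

R = √11/20

Apply the ratio test: |a_{n+1}| / |a_n| = [(3(n+1)³ + 6(n+1) + 8)/(3n³ + 6n + 8)] · 25·16/11, which tends to 400/11 as n → ∞.
Since the exponent of (t − 6) increases by 2 each term, convergence requires |t − 6|² < 11/400, hence R = √11/20.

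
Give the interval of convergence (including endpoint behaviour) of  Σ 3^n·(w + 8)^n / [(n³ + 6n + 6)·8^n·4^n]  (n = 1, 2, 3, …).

[-56/3, 8/3]

Apply the ratio test: |a_{n+1}| / |a_n| = [(n³ + 6n + 6)/((n+1)³ + 6(n+1) + 6)] · 3/(8·4), which tends to 3/32 as n → ∞.
Hence the series converges for |w + 8| < 1/(3/32) = 32/3, so the radius of convergence is 32/3.
At w = 8/3: absolute convergence follows by limit comparison with Σ 1/n³.
When w = -56/3, the terms are on the order of 1/n³, so the series converges absolutely by comparison with the p-series (p = 3 > 1).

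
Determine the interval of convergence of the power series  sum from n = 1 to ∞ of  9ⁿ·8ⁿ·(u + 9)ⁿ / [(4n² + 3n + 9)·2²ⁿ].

Apply the ratio test: |a_{n+1}| / |a_n| = [(4n² + 3n + 9)/(4(n+1)² + 3(n+1) + 9)] · 9·8/4, which tends to 18 as n → ∞.
Convergence for |u + 9| · 18 < 1, i.e. |u + 9| < 1/18. So R = 1/18.
At u = -161/18: the terms are on the order of 1/n², so the series converges absolutely by comparison with the p-series (p = 2 > 1).
At u = -163/18: absolute convergence follows by limit comparison with Σ 1/n².

[-163/18, -161/18]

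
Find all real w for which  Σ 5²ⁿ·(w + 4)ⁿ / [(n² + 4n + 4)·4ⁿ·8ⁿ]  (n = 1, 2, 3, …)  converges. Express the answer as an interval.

The ratio of consecutive coefficients is [(n² + 4n + 4)/((n+1)² + 4(n+1) + 4)] · 25/(4·8) → 25/32.
Hence the series converges for |w + 4| < 1/(25/32) = 32/25, so the radius of convergence is 32/25.
When w = -68/25, absolute convergence follows by limit comparison with Σ 1/n².
When w = -132/25, the terms are on the order of 1/n², so the series converges absolutely by comparison with the p-series (p = 2 > 1).

[-132/25, -68/25]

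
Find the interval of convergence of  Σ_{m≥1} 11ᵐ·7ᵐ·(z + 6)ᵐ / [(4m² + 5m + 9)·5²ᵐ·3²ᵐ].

[-687/77, -237/77]

By the ratio test, |a_{m+1}/a_m| = [(4m² + 5m + 9)/(4(m+1)² + 5(m+1) + 9)] · 11·7/(25·9) → 77/225.
The series converges when 77/225 · |z + 6| < 1, giving R = 225/77.
At z = -237/77: the terms are on the order of 1/m², so the series converges absolutely by comparison with the p-series (p = 2 > 1).
At z = -687/77: the terms are on the order of 1/m², so the series converges absolutely by comparison with the p-series (p = 2 > 1).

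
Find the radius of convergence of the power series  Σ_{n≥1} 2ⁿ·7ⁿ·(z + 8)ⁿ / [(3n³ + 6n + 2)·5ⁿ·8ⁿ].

R = 20/7

By the ratio test, |a_{n+1}/a_n| = [(3n³ + 6n + 2)/(3(n+1)³ + 6(n+1) + 2)] · 2·7/(5·8) → 7/20.
Thus R = 1/(7/20) = 20/7.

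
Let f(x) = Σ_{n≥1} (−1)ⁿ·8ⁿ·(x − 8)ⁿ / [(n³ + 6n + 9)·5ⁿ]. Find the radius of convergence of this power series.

R = 5/8

By the ratio test, |a_{n+1}/a_n| = [(n³ + 6n + 9)/((n+1)³ + 6(n+1) + 9)] · 8/5 → 8/5.
Thus R = 1/(8/5) = 5/8.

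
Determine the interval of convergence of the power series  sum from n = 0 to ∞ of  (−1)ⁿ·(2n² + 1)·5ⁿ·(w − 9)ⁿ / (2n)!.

(−∞, ∞)

The ratio of consecutive coefficients is (2(n+1)² + 1)/(2n² + 1) · 5 · 1/[(2n+1)·(2n+2)] → 0.
The ratio tends to 0 regardless of w, hence R = ∞.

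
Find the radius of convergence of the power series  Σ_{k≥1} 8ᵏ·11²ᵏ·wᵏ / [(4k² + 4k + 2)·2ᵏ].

R = 1/484

Ratio test: |a_{k+1}/a_k| = [(4k² + 4k + 2)/(4(k+1)² + 4(k+1) + 2)] · 8·121/2 → 484 as k → ∞.
The series converges when 484 · |w| < 1, giving R = 1/484.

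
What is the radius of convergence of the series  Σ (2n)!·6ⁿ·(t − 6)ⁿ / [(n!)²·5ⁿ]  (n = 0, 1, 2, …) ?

R = 5/24

Apply the ratio test: |a_{n+1}| / |a_n| = (2n+1)·(2n+2)/(n+1)² · 6/5, which tends to 24/5 as n → ∞.
Convergence for |t − 6| · 24/5 < 1, i.e. |t − 6| < 5/24. So R = 5/24.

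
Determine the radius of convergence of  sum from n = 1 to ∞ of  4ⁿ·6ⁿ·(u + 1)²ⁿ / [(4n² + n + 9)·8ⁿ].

By the ratio test, |a_{n+1}/a_n| = [(4n² + n + 9)/(4(n+1)² + (n+1) + 9)] · 4·6/8 → 3.
Writing y = (u + 1)², the series in y has radius 1/3, so |u + 1| < √(1/3) and R = √3/3.

R = √3/3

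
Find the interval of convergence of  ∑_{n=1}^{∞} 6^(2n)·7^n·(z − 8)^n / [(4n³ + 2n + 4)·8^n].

By the ratio test, |a_{n+1}/a_n| = [(4n³ + 2n + 4)/(4(n+1)³ + 2(n+1) + 4)] · 36·7/8 → 63/2.
Hence the series converges for |z − 8| < 1/(63/2) = 2/63, so the radius of convergence is 2/63.
At z = 506/63: the series is dominated by a constant times Σ 1/n³, which converges (p = 3 > 1).
Check z = 502/63: absolute convergence follows by limit comparison with Σ 1/n³.

[502/63, 506/63]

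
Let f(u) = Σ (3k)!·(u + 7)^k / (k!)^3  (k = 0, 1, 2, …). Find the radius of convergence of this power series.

The ratio of consecutive coefficients is (3k+1)·(3k+2)·(3k+3)/(k+1)³ → 27.
Hence the series converges for |u + 7| < 1/(27) = 1/27, so the radius of convergence is 1/27.

R = 1/27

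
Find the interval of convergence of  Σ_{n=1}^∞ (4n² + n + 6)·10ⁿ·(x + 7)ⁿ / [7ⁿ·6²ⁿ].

Apply the ratio test: |a_{n+1}| / |a_n| = [(4(n+1)² + (n+1) + 6)/(4n² + n + 6)] · 10/(7·36), which tends to 5/126 as n → ∞.
Thus R = 1/(5/126) = 126/5.
At x = 91/5: the terms do not tend to 0, so the series diverges.
When x = -161/5, the terms do not tend to 0, so the series diverges.

(-161/5, 91/5)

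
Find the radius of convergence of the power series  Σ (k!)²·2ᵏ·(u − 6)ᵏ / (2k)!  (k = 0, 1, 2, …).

Ratio test: |a_{k+1}/a_k| = (k+1)²/[(2k+1)·(2k+2)] · 2 → 1/2 as k → ∞.
Hence the series converges for |u − 6| < 1/(1/2) = 2, so the radius of convergence is 2.

R = 2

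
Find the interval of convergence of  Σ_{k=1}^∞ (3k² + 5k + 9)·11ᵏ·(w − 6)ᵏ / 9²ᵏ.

By the ratio test, |a_{k+1}/a_k| = [(3(k+1)² + 5(k+1) + 9)/(3k² + 5k + 9)] · 11/81 → 11/81.
The series converges when 11/81 · |w − 6| < 1, giving R = 81/11.
Endpoint w = 147/11: the k-th term does not approach 0; divergence by the term test.
Endpoint w = -15/11: the terms do not tend to 0, so the series diverges.

(-15/11, 147/11)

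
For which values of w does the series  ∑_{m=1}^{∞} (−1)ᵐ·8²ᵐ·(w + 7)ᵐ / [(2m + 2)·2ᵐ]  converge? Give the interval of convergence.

The ratio of consecutive coefficients is [(2m + 2)/(2(m+1) + 2)] · 64/2 → 32.
The series converges when 32 · |w + 7| < 1, giving R = 1/32.
When w = -223/32, the terms alternate in sign and decrease monotonically to 0 in absolute value (size ~ c/m), so the alternating series test gives convergence.
At w = -225/32: the terms behave like c/m; limit comparison with the harmonic series gives divergence.

(-225/32, -223/32]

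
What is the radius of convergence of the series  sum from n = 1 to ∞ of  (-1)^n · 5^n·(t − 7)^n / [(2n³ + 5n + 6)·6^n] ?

R = 6/5

Apply the ratio test: |a_{n+1}| / |a_n| = [(2n³ + 5n + 6)/(2(n+1)³ + 5(n+1) + 6)] · 5/6, which tends to 5/6 as n → ∞.
The series converges when 5/6 · |t − 7| < 1, giving R = 6/5.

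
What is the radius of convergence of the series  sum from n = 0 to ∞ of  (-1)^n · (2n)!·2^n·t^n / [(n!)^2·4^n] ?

R = 1/2

Apply the ratio test: |a_{n+1}| / |a_n| = (2n+1)·(2n+2)/(n+1)² · 2/4, which tends to 2 as n → ∞.
Thus R = 1/(2) = 1/2.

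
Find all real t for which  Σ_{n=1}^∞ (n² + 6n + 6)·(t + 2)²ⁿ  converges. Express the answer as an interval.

(-3, -1)

The ratio of consecutive coefficients is ((n+1)² + 6(n+1) + 6)/(n² + 6n + 6) → 1.
Writing y = (t + 2)², the series in y has radius 1, so |t + 2| < √(1) = 1 and R = 1.
Check t = -1: the terms do not tend to 0, so the series diverges.
Check t = -3: the terms have absolute value of order n², which does not tend to 0, so the series diverges by the divergence test.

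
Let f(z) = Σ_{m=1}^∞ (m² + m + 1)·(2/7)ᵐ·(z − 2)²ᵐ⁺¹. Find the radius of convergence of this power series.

Ratio test: |a_{m+1}/a_m| = [((m+1)² + (m+1) + 1)/(m² + m + 1)] · 2/7 → 2/7 as m → ∞.
Successive powers of (z − 2) differ by 2, so the series converges when |z − 2|² · 2/7 < 1, i.e. |z − 2| < √(7/2). So R = √14/2.

R = √14/2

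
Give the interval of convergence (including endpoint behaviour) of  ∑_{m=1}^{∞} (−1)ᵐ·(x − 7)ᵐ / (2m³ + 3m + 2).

[6, 8]

By the ratio test, |a_{m+1}/a_m| = (2m³ + 3m + 2)/(2(m+1)³ + 3(m+1) + 2) → 1.
Convergence for |x − 7| < 1, so R = 1.
When x = 8, absolute convergence follows by limit comparison with Σ 1/m³.
Check x = 6: the terms are on the order of 1/m³, so the series converges absolutely by comparison with the p-series (p = 3 > 1).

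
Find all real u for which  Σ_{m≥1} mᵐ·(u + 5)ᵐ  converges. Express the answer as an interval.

Root test: |a_m|^(1/m) = m → ∞.
Since the m-th root of |a_m| is unbounded, the series converges only at u = -5; R = 0.

{-5}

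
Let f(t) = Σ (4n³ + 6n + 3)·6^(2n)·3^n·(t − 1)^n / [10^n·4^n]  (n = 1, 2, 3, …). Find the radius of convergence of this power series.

Ratio test: |a_{n+1}/a_n| = [(4(n+1)³ + 6(n+1) + 3)/(4n³ + 6n + 3)] · 36·3/(10·4) → 27/10 as n → ∞.
Thus R = 1/(27/10) = 10/27.

R = 10/27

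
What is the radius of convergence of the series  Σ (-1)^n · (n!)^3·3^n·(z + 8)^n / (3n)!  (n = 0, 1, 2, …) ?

R = 9

Apply the ratio test: |a_{n+1}| / |a_n| = (n+1)³/[(3n+1)·(3n+2)·(3n+3)] · 3, which tends to 1/9 as n → ∞.
Convergence for |z + 8| · 1/9 < 1, i.e. |z + 8| < 9. So R = 9.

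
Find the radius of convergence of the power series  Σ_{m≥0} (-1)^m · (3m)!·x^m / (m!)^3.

R = 1/27

Ratio test: |a_{m+1}/a_m| = (3m+1)·(3m+2)·(3m+3)/(m+1)³ → 27 as m → ∞.
The series converges when 27 · |x| < 1, giving R = 1/27.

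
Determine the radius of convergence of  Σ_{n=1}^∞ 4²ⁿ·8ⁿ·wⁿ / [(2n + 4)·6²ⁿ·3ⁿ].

R = 27/32

By the ratio test, |a_{n+1}/a_n| = [(2n + 4)/(2(n+1) + 4)] · 16·8/(36·3) → 32/27.
Hence the series converges for |w| < 1/(32/27) = 27/32, so the radius of convergence is 27/32.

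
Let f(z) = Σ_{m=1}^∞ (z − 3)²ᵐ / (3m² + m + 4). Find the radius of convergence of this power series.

R = 1

By the ratio test, |a_{m+1}/a_m| = (3m² + m + 4)/(3(m+1)² + (m+1) + 4) → 1.
Successive powers of (z − 3) differ by 2, so the series converges when |z − 3|² · 1 < 1, i.e. |z − 3| < √(1) = 1. So R = 1.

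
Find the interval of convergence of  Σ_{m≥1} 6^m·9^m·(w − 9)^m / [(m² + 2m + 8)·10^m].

The ratio of consecutive coefficients is [(m² + 2m + 8)/((m+1)² + 2(m+1) + 8)] · 6·9/10 → 27/5.
Thus R = 1/(27/5) = 5/27.
Endpoint w = 248/27: the series is dominated by a constant times Σ 1/m², which converges (p = 2 > 1).
When w = 238/27, the terms are on the order of 1/m², so the series converges absolutely by comparison with the p-series (p = 2 > 1).

[238/27, 248/27]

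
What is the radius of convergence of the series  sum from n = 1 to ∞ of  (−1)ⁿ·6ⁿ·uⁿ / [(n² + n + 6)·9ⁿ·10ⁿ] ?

By the ratio test, |a_{n+1}/a_n| = [(n² + n + 6)/((n+1)² + (n+1) + 6)] · 6/(9·10) → 1/15.
The series converges when 1/15 · |u| < 1, giving R = 15.

R = 15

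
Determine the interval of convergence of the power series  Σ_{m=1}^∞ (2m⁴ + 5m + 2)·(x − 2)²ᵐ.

Apply the ratio test: |a_{m+1}| / |a_m| = (2(m+1)⁴ + 5(m+1) + 2)/(2m⁴ + 5m + 2), which tends to 1 as m → ∞.
Since the exponent of (x − 2) increases by 2 each term, convergence requires |x − 2|² < 1, hence R = 1.
At x = 3: the terms have absolute value of order m⁴, which does not tend to 0, so the series diverges by the divergence test.
Check x = 1: the m-th term does not approach 0; divergence by the term test.

(1, 3)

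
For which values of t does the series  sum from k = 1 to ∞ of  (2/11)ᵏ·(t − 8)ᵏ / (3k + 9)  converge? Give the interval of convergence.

[5/2, 27/2)

The ratio of consecutive coefficients is [(3k + 9)/(3(k+1) + 9)] · 2/11 → 2/11.
The series converges when 2/11 · |t − 8| < 1, giving R = 11/2.
Check t = 27/2: the terms behave like c/k; limit comparison with the harmonic series gives divergence.
Endpoint t = 5/2: convergence follows from the alternating series test (terms decrease monotonically to 0).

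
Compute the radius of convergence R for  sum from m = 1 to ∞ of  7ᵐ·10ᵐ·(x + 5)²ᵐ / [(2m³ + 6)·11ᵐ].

By the ratio test, |a_{m+1}/a_m| = [(2m³ + 6)/(2(m+1)³ + 6)] · 7·10/11 → 70/11.
Since the exponent of (x + 5) increases by 2 each term, convergence requires |x + 5|² < 11/70, hence R = √770/70.

R = √770/70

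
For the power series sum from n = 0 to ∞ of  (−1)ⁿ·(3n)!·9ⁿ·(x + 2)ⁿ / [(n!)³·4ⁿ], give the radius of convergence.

R = 4/243

The ratio of consecutive coefficients is (3n+1)·(3n+2)·(3n+3)/(n+1)³ · 9/4 → 243/4.
The series converges when 243/4 · |x + 2| < 1, giving R = 4/243.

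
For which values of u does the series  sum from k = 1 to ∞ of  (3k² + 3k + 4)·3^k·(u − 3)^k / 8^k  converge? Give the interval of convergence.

(1/3, 17/3)

The ratio of consecutive coefficients is [(3(k+1)² + 3(k+1) + 4)/(3k² + 3k + 4)] · 3/8 → 3/8.
Thus R = 1/(3/8) = 8/3.
Endpoint u = 17/3: the terms have absolute value of order k², which does not tend to 0, so the series diverges by the divergence test.
Endpoint u = 1/3: the k-th term does not approach 0; divergence by the term test.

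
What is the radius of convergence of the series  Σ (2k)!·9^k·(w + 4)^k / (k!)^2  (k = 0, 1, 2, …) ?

R = 1/36

Ratio test: |a_{k+1}/a_k| = (2k+1)·(2k+2)/(k+1)² · 9 → 36 as k → ∞.
The series converges when 36 · |w + 4| < 1, giving R = 1/36.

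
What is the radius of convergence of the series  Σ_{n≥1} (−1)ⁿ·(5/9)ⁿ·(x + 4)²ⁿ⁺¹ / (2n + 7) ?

The ratio of consecutive coefficients is [(2n + 7)/(2(n+1) + 7)] · 5/9 → 5/9.
Since the exponent of (x + 4) increases by 2 each term, convergence requires |x + 4|² < 9/5, hence R = 3√5/5.

R = 3√5/5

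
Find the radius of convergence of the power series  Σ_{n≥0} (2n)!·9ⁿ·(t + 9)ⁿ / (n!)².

R = 1/36

By the ratio test, |a_{n+1}/a_n| = (2n+1)·(2n+2)/(n+1)² · 9 → 36.
Hence the series converges for |t + 9| < 1/(36) = 1/36, so the radius of convergence is 1/36.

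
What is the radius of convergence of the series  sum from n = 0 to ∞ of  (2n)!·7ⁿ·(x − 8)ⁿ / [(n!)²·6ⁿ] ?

By the ratio test, |a_{n+1}/a_n| = (2n+1)·(2n+2)/(n+1)² · 7/6 → 14/3.
The series converges when 14/3 · |x − 8| < 1, giving R = 3/14.

R = 3/14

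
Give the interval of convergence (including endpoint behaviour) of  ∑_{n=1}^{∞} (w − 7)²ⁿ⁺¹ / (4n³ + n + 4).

[6, 8]

By the ratio test, |a_{n+1}/a_n| = (4n³ + n + 4)/(4(n+1)³ + (n+1) + 4) → 1.
Successive powers of (w − 7) differ by 2, so the series converges when |w − 7|² · 1 < 1, i.e. |w − 7| < √(1) = 1. So R = 1.
At w = 8: the terms are on the order of 1/n³, so the series converges absolutely by comparison with the p-series (p = 3 > 1).
When w = 6, the terms are on the order of 1/n³, so the series converges absolutely by comparison with the p-series (p = 3 > 1).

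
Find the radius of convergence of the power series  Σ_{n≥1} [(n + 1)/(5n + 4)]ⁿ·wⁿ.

Root test: |a_n|^(1/n) = (n + 1)/(5n + 4) → 1/5.
Convergence for |w| · 1/5 < 1, i.e. |w| < 5. So R = 5.

R = 5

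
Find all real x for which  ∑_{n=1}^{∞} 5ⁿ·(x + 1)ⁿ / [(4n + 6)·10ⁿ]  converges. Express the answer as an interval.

The ratio of consecutive coefficients is [(4n + 6)/(4(n+1) + 6)] · 5/10 → 1/2.
Convergence for |x + 1| · 1/2 < 1, i.e. |x + 1| < 2. So R = 2.
When x = 1, the terms are asymptotic to a nonzero constant times 1/n, so the series diverges by limit comparison with Σ 1/n.
Check x = -3: convergence follows from the alternating series test (terms decrease monotonically to 0).

[-3, 1)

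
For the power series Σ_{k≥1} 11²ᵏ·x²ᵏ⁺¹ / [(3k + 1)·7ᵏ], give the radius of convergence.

R = √7/11

The ratio of consecutive coefficients is [(3k + 1)/(3(k+1) + 1)] · 121/7 → 121/7.
Successive powers of x differ by 2, so the series converges when |x|² · 121/7 < 1, i.e. |x| < √(7/121). So R = √7/11.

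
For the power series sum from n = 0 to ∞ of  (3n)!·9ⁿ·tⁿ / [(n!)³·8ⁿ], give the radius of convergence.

Ratio test: |a_{n+1}/a_n| = (3n+1)·(3n+2)·(3n+3)/(n+1)³ · 9/8 → 243/8 as n → ∞.
Hence the series converges for |t| < 1/(243/8) = 8/243, so the radius of convergence is 8/243.

R = 8/243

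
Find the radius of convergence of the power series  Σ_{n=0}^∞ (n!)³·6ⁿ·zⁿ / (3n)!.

Apply the ratio test: |a_{n+1}| / |a_n| = (n+1)³/[(3n+1)·(3n+2)·(3n+3)] · 6, which tends to 2/9 as n → ∞.
The series converges when 2/9 · |z| < 1, giving R = 9/2.

R = 9/2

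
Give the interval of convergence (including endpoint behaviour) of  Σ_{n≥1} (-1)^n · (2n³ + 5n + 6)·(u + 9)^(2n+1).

(-10, -8)

The ratio of consecutive coefficients is (2(n+1)³ + 5(n+1) + 6)/(2n³ + 5n + 6) → 1.
Since the exponent of (u + 9) increases by 2 each term, convergence requires |u + 9|² < 1, hence R = 1.
Endpoint u = -8: the terms have absolute value of order n³, which does not tend to 0, so the series diverges by the divergence test.
Endpoint u = -10: the n-th term does not approach 0; divergence by the term test.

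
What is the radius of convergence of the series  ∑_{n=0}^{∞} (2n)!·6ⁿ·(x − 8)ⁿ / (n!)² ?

R = 1/24

By the ratio test, |a_{n+1}/a_n| = (2n+1)·(2n+2)/(n+1)² · 6 → 24.
Thus R = 1/(24) = 1/24.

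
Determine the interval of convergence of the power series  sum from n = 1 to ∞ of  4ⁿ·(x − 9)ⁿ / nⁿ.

(−∞, ∞)

Root test: |a_n|^(1/n) = 4/n → 0.
The limit is 0 for every x, so R = ∞.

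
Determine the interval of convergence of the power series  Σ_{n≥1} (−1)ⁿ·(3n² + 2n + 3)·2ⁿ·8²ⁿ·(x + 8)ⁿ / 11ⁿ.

(-1035/128, -1013/128)

Ratio test: |a_{n+1}/a_n| = [(3(n+1)² + 2(n+1) + 3)/(3n² + 2n + 3)] · 2·64/11 → 128/11 as n → ∞.
Hence the series converges for |x + 8| < 1/(128/11) = 11/128, so the radius of convergence is 11/128.
Check x = -1013/128: the terms do not tend to 0, so the series diverges.
At x = -1035/128: the n-th term does not approach 0; divergence by the term test.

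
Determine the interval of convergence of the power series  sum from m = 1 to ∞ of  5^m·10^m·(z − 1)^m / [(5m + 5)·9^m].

Apply the ratio test: |a_{m+1}| / |a_m| = [(5m + 5)/(5(m+1) + 5)] · 5·10/9, which tends to 50/9 as m → ∞.
Hence the series converges for |z − 1| < 1/(50/9) = 9/50, so the radius of convergence is 9/50.
Endpoint z = 59/50: the terms are asymptotic to a nonzero constant times 1/m, so the series diverges by limit comparison with Σ 1/m.
Check z = 41/50: the terms alternate in sign and decrease monotonically to 0 in absolute value (size ~ c/m), so the alternating series test gives convergence.

[41/50, 59/50)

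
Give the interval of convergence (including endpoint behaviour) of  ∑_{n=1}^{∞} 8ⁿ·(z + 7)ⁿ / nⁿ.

Applying the root test, |a_n|^(1/n) = 8/n → 0.
Since the n-th root of |a_n| tends to 0, the series converges for all real z; R = ∞.

(−∞, ∞)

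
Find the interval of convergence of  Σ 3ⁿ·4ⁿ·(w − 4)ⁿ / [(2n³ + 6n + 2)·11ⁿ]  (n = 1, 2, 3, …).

The ratio of consecutive coefficients is [(2n³ + 6n + 2)/(2(n+1)³ + 6(n+1) + 2)] · 3·4/11 → 12/11.
The series converges when 12/11 · |w − 4| < 1, giving R = 11/12.
Endpoint w = 59/12: the series is dominated by a constant times Σ 1/n³, which converges (p = 3 > 1).
At w = 37/12: absolute convergence follows by limit comparison with Σ 1/n³.

[37/12, 59/12]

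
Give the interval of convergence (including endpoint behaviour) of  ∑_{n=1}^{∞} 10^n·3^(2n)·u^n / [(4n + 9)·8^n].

[-4/45, 4/45)

The ratio of consecutive coefficients is [(4n + 9)/(4(n+1) + 9)] · 10·9/8 → 45/4.
Hence the series converges for |u| < 1/(45/4) = 4/45, so the radius of convergence is 4/45.
When u = 4/45, the terms behave like c/n; limit comparison with the harmonic series gives divergence.
Check u = -4/45: convergence follows from the alternating series test (terms decrease monotonically to 0).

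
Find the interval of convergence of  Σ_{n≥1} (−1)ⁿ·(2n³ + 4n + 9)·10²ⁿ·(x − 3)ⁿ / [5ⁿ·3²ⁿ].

(51/20, 69/20)

The ratio of consecutive coefficients is [(2(n+1)³ + 4(n+1) + 9)/(2n³ + 4n + 9)] · 100/(5·9) → 20/9.
Thus R = 1/(20/9) = 9/20.
When x = 69/20, the terms do not tend to 0, so the series diverges.
At x = 51/20: the n-th term does not approach 0; divergence by the term test.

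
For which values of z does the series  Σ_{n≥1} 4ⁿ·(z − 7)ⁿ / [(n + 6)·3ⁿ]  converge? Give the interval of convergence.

The ratio of consecutive coefficients is [(n + 6)/((n+1) + 6)] · 4/3 → 4/3.
Convergence for |z − 7| · 4/3 < 1, i.e. |z − 7| < 3/4. So R = 3/4.
Endpoint z = 31/4: the terms behave like c/n; limit comparison with the harmonic series gives divergence.
At z = 25/4: the terms alternate in sign and decrease monotonically to 0 in absolute value (size ~ c/n), so the alternating series test gives convergence.

[25/4, 31/4)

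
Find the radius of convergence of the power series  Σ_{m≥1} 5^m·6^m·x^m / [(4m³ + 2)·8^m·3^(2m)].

Apply the ratio test: |a_{m+1}| / |a_m| = [(4m³ + 2)/(4(m+1)³ + 2)] · 5·6/(8·9), which tends to 5/12 as m → ∞.
The series converges when 5/12 · |x| < 1, giving R = 12/5.

R = 12/5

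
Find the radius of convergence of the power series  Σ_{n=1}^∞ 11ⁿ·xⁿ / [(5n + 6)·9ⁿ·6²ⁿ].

R = 324/11

By the ratio test, |a_{n+1}/a_n| = [(5n + 6)/(5(n+1) + 6)] · 11/(9·36) → 11/324.
The series converges when 11/324 · |x| < 1, giving R = 324/11.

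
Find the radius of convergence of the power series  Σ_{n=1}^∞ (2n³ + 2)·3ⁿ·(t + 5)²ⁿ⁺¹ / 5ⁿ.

By the ratio test, |a_{n+1}/a_n| = [(2(n+1)³ + 2)/(2n³ + 2)] · 3/5 → 3/5.
Since the exponent of (t + 5) increases by 2 each term, convergence requires |t + 5|² < 5/3, hence R = √15/3.

R = √15/3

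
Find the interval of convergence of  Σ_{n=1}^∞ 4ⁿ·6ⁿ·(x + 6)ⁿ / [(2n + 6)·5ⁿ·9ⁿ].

By the ratio test, |a_{n+1}/a_n| = [(2n + 6)/(2(n+1) + 6)] · 4·6/(5·9) → 8/15.
Thus R = 1/(8/15) = 15/8.
Endpoint x = -33/8: the terms behave like c/n; limit comparison with the harmonic series gives divergence.
Check x = -63/8: convergence follows from the alternating series test (terms decrease monotonically to 0).

[-63/8, -33/8)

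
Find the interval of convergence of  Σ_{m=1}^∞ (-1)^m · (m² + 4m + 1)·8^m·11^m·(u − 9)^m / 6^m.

The ratio of consecutive coefficients is [((m+1)² + 4(m+1) + 1)/(m² + 4m + 1)] · 8·11/6 → 44/3.
Convergence for |u − 9| · 44/3 < 1, i.e. |u − 9| < 3/44. So R = 3/44.
Endpoint u = 399/44: the m-th term does not approach 0; divergence by the term test.
At u = 393/44: the terms have absolute value of order m², which does not tend to 0, so the series diverges by the divergence test.

(393/44, 399/44)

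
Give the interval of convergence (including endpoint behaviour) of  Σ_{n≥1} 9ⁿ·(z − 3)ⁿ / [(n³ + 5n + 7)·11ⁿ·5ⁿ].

[-28/9, 82/9]

By the ratio test, |a_{n+1}/a_n| = [(n³ + 5n + 7)/((n+1)³ + 5(n+1) + 7)] · 9/(11·5) → 9/55.
Thus R = 1/(9/55) = 55/9.
At z = 82/9: the terms are on the order of 1/n³, so the series converges absolutely by comparison with the p-series (p = 3 > 1).
Endpoint z = -28/9: the series is dominated by a constant times Σ 1/n³, which converges (p = 3 > 1).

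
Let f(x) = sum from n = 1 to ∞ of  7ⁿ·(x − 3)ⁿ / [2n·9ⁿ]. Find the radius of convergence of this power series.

R = 9/7

The ratio of consecutive coefficients is [2n/2(n+1)] · 7/9 → 7/9.
Thus R = 1/(7/9) = 9/7.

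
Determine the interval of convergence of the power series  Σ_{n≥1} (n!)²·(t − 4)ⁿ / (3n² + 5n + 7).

{4}

The ratio of consecutive coefficients is (n+1)² · (3n² + 5n + 7)/(3(n+1)² + 5(n+1) + 7) → ∞.
The terms grow without bound for any (t − 4) ≠ 0, so R = 0 (convergence only at t = 4).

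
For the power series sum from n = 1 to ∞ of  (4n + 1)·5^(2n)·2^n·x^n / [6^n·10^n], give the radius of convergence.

R = 6/5

Ratio test: |a_{n+1}/a_n| = [(4(n+1) + 1)/(4n + 1)] · 25·2/(6·10) → 5/6 as n → ∞.
Convergence for |x| · 5/6 < 1, i.e. |x| < 6/5. So R = 6/5.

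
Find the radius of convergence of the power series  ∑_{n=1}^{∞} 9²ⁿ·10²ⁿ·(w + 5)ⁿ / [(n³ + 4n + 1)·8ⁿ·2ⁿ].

Apply the ratio test: |a_{n+1}| / |a_n| = [(n³ + 4n + 1)/((n+1)³ + 4(n+1) + 1)] · 81·100/(8·2), which tends to 2025/4 as n → ∞.
The series converges when 2025/4 · |w + 5| < 1, giving R = 4/2025.

R = 4/2025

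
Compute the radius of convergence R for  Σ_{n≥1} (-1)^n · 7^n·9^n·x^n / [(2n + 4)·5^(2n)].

Ratio test: |a_{n+1}/a_n| = [(2n + 4)/(2(n+1) + 4)] · 7·9/25 → 63/25 as n → ∞.
The series converges when 63/25 · |x| < 1, giving R = 25/63.

R = 25/63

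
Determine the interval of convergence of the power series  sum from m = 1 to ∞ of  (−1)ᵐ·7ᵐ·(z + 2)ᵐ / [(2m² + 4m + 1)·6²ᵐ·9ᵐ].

Ratio test: |a_{m+1}/a_m| = [(2m² + 4m + 1)/(2(m+1)² + 4(m+1) + 1)] · 7/(36·9) → 7/324 as m → ∞.
Hence the series converges for |z + 2| < 1/(7/324) = 324/7, so the radius of convergence is 324/7.
Check z = 310/7: absolute convergence follows by limit comparison with Σ 1/m².
Endpoint z = -338/7: the series is dominated by a constant times Σ 1/m², which converges (p = 2 > 1).

[-338/7, 310/7]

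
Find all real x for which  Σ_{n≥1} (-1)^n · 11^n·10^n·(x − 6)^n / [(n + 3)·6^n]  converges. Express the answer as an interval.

(327/55, 333/55]

Ratio test: |a_{n+1}/a_n| = [(n + 3)/((n+1) + 3)] · 11·10/6 → 55/3 as n → ∞.
The series converges when 55/3 · |x − 6| < 1, giving R = 3/55.
Endpoint x = 333/55: an alternating series whose terms decrease to 0 in absolute value, so it converges by the Leibniz criterion.
Check x = 327/55: comparison with the harmonic series Σ 1/n shows the series diverges.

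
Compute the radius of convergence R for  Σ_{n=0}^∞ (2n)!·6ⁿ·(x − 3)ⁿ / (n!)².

R = 1/24

By the ratio test, |a_{n+1}/a_n| = (2n+1)·(2n+2)/(n+1)² · 6 → 24.
Convergence for |x − 3| · 24 < 1, i.e. |x − 3| < 1/24. So R = 1/24.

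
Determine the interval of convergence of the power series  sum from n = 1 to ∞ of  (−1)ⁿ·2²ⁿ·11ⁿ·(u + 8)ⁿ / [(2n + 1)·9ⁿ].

(-361/44, -343/44]

Apply the ratio test: |a_{n+1}| / |a_n| = [(2n + 1)/(2(n+1) + 1)] · 4·11/9, which tends to 44/9 as n → ∞.
Thus R = 1/(44/9) = 9/44.
At u = -343/44: the terms alternate in sign and decrease monotonically to 0 in absolute value (size ~ c/n), so the alternating series test gives convergence.
When u = -361/44, the terms are asymptotic to a nonzero constant times 1/n, so the series diverges by limit comparison with Σ 1/n.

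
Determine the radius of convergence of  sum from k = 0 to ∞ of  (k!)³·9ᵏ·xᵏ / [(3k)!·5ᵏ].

Ratio test: |a_{k+1}/a_k| = (k+1)³/[(3k+1)·(3k+2)·(3k+3)] · 9/5 → 1/15 as k → ∞.
Hence the series converges for |x| < 1/(1/15) = 15, so the radius of convergence is 15.

R = 15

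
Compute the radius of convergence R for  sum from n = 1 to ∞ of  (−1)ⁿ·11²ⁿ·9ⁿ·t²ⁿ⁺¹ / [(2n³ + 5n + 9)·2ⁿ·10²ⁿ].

By the ratio test, |a_{n+1}/a_n| = [(2n³ + 5n + 9)/(2(n+1)³ + 5(n+1) + 9)] · 121·9/(2·100) → 1089/200.
Since the exponent of t increases by 2 each term, convergence requires |t|² < 200/1089, hence R = 10√2/33.

R = 10√2/33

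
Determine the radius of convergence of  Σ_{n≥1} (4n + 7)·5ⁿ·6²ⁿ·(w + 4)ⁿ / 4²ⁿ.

R = 4/45

Ratio test: |a_{n+1}/a_n| = [(4(n+1) + 7)/(4n + 7)] · 5·36/16 → 45/4 as n → ∞.
Thus R = 1/(45/4) = 4/45.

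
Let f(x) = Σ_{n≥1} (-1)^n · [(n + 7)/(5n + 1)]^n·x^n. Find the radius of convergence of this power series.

By the Cauchy root test, |a_n|^(1/n) = (n + 7)/(5n + 1) → 1/5.
Hence the series converges for |x| < 1/(1/5) = 5, so the radius of convergence is 5.

R = 5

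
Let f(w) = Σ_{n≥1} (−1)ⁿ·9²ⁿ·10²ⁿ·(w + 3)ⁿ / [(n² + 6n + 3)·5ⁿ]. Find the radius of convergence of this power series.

By the ratio test, |a_{n+1}/a_n| = [(n² + 6n + 3)/((n+1)² + 6(n+1) + 3)] · 81·100/5 → 1620.
Hence the series converges for |w + 3| < 1/(1620) = 1/1620, so the radius of convergence is 1/1620.

R = 1/1620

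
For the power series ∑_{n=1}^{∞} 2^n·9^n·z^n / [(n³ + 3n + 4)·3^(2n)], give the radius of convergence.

Ratio test: |a_{n+1}/a_n| = [(n³ + 3n + 4)/((n+1)³ + 3(n+1) + 4)] · 2·9/9 → 2 as n → ∞.
Thus R = 1/(2) = 1/2.

R = 1/2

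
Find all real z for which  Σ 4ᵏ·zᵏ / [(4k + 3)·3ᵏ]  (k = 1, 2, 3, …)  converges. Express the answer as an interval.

By the ratio test, |a_{k+1}/a_k| = [(4k + 3)/(4(k+1) + 3)] · 4/3 → 4/3.
Convergence for |z| · 4/3 < 1, i.e. |z| < 3/4. So R = 3/4.
When z = 3/4, the terms behave like c/k; limit comparison with the harmonic series gives divergence.
At z = -3/4: the terms alternate in sign and decrease monotonically to 0 in absolute value (size ~ c/k), so the alternating series test gives convergence.

[-3/4, 3/4)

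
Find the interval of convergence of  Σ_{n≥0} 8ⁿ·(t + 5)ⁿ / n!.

(−∞, ∞)

Ratio test: |a_{n+1}/a_n| = 8 · 1/(n+1) → 0 as n → ∞.
The limit is 0, so the series converges for all t; R = ∞.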